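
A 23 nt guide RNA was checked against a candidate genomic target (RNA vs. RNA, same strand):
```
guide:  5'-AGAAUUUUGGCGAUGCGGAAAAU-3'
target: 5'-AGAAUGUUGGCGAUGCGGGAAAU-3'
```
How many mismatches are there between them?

Comparing position by position, 2 bases differ: 6 (U/G), 19 (A/G).

2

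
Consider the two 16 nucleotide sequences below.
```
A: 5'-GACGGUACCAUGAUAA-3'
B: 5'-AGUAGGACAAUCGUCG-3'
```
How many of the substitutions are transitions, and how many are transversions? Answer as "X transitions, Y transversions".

6 transitions, 4 transversions

Transitions (purine↔purine or pyrimidine↔pyrimidine): 1 G→A, 2 A→G, 3 C→U, 4 G→A, 13 A→G, 16 A→G.
Transversions (purine↔pyrimidine): 6 U→G, 9 C→A, 12 G→C, 15 A→C.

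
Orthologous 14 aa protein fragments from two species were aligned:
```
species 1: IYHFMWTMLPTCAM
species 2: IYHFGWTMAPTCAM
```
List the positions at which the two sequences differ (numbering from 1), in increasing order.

5, 9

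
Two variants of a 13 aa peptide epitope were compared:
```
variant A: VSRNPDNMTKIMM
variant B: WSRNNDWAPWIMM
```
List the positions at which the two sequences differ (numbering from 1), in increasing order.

1, 5, 7, 8, 9, 10

Scanning 1-based: 1: V/W; 5: P/N; 7: N/W; 8: M/A; 9: T/P; 10: K/W.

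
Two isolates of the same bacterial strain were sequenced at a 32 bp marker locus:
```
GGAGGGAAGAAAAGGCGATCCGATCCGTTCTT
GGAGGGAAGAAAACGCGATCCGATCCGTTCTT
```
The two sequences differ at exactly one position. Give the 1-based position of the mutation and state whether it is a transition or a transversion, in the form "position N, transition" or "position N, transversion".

Position 14 changes G→C. G is a purine and C is a pyrimidine, so this is a transversion.

position 14, transversion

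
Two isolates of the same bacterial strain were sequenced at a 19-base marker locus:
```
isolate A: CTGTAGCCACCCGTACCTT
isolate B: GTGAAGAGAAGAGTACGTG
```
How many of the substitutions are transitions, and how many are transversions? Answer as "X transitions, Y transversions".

0 transitions, 9 transversions

Transitions (purine↔purine or pyrimidine↔pyrimidine): none.
Transversions (purine↔pyrimidine): 1 C→G, 4 T→A, 7 C→A, 8 C→G, 10 C→A, 11 C→G, 12 C→A, 17 C→G, 19 T→G.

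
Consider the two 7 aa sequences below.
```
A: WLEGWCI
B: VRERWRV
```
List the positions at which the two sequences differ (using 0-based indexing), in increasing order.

Scanning 0-based: 0: W/V; 1: L/R; 3: G/R; 5: C/R; 6: I/V.

0, 1, 3, 5, 6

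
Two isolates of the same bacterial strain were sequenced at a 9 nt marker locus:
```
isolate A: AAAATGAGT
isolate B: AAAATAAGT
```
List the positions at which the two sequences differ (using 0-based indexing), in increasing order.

5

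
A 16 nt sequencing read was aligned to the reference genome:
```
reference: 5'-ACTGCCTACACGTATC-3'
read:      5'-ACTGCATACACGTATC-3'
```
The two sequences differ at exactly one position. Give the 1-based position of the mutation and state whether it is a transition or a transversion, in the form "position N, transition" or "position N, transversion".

position 6, transversion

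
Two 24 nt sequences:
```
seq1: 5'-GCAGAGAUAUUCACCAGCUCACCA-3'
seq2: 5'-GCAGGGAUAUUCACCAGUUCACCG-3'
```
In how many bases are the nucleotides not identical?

3

Comparing position by position, 3 bases differ: 5 (A/G), 18 (C/U), 24 (A/G).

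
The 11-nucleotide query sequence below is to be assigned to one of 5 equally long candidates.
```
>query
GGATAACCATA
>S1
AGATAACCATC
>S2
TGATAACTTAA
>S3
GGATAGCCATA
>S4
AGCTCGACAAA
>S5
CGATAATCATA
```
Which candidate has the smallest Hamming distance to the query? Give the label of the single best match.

Hamming distances to query — S1: 2; S2: 4; S3: 1; S4: 6; S5: 2.
Smallest is S3 with 1 mismatch.

S3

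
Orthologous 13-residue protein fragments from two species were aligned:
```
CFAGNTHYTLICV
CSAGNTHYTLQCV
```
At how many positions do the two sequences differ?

2

Mismatches (1-based): position 2: F→S; position 11: I→Q.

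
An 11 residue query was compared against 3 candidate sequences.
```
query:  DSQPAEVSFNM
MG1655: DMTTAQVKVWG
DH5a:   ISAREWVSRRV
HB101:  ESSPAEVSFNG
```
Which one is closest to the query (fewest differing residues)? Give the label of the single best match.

Hamming distances to query — MG1655: 8; DH5a: 8; HB101: 3.
Smallest is HB101 with 3 mismatches.

HB101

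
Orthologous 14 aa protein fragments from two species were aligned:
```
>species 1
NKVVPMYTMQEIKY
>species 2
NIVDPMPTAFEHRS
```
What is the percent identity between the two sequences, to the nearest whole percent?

Mismatches at positions 2, 4, 7, 9, 10, 12, 13, 14 (1-based): 8 of 14.
Identical positions: 6/14 = 42.86% → 43%.

43%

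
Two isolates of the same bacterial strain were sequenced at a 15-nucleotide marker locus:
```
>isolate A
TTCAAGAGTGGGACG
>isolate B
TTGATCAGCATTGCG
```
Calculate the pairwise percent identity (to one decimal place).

46.7%

Mismatches at positions 3, 5, 6, 9, 10, 11, 12, 13 (1-based): 8 of 15.
Identical positions: 7/15 = 46.67% → 46.7%.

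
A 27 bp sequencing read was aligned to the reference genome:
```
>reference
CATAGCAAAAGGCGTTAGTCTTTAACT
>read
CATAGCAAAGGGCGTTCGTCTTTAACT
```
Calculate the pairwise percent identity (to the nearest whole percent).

93%

Mismatches at positions 10, 17 (1-based): 2 of 27.
Identical positions: 25/27 = 92.59% → 93%.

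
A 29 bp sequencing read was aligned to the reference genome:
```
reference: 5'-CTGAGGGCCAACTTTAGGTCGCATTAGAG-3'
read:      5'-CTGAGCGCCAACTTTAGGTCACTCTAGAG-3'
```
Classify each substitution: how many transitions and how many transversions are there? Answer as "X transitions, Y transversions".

Transitions (purine↔purine or pyrimidine↔pyrimidine): 21 G→A, 24 T→C.
Transversions (purine↔pyrimidine): 6 G→C, 23 A→T.

2 transitions, 2 transversions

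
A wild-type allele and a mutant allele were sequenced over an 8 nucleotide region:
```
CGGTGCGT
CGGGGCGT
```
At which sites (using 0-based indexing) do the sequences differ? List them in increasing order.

Scanning 0-based: 3: T/G.

3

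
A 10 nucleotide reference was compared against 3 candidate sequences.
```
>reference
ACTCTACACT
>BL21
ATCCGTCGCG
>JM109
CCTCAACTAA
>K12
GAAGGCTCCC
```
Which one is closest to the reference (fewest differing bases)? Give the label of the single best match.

BL21 differs at 6 bases; JM109 differs at 5 bases; K12 differs at 9 bases. The closest is JM109.

JM109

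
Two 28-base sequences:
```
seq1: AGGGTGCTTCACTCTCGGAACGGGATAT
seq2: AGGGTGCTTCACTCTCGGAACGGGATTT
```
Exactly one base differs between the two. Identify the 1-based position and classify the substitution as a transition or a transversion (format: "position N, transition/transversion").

The sequences differ only at position 27: A→T (purine→pyrimidine), a transversion.

position 27, transversion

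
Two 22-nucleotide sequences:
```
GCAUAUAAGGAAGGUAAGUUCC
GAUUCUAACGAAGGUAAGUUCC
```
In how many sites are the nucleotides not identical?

4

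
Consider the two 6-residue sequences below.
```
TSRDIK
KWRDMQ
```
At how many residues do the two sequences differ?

Mismatches (1-based): residue 1: T→K; residue 2: S→W; residue 5: I→M; residue 6: K→Q.

4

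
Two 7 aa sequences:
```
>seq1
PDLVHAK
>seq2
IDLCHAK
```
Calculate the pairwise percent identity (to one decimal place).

2 positions differ (1, 4), so 5 of 7 match: 5/7 = 71.43%.

71.4%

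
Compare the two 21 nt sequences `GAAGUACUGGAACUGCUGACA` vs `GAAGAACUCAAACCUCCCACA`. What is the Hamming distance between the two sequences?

7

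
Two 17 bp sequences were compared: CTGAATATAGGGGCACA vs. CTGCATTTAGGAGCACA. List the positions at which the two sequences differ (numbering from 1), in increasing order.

4, 7, 12

Scanning 1-based: 4: A/C; 7: A/T; 12: G/A.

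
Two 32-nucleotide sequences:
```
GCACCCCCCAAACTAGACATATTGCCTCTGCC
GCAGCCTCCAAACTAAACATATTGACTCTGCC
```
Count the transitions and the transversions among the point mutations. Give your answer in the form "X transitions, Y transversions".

2 transitions, 2 transversions

Transitions (purine↔purine or pyrimidine↔pyrimidine): 7 C→T, 16 G→A.
Transversions (purine↔pyrimidine): 4 C→G, 25 C→A.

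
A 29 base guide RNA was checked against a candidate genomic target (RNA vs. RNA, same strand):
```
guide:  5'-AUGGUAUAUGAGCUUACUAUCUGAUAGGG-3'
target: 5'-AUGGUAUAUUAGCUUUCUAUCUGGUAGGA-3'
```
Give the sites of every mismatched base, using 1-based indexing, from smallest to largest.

10, 16, 24, 29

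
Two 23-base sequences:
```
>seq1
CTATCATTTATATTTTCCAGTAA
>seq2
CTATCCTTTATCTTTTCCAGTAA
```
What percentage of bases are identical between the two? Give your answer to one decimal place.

Mismatches at positions 6, 12 (1-based): 2 of 23.
Identical positions: 21/23 = 91.3% → 91.3%.

91.3%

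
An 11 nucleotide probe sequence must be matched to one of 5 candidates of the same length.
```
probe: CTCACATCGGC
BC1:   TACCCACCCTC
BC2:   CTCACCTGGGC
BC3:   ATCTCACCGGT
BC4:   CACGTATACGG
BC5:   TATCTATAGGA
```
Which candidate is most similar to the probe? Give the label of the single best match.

BC2

Hamming distances to probe — BC1: 6; BC2: 2; BC3: 4; BC4: 6; BC5: 7.
Smallest is BC2 with 2 mismatches.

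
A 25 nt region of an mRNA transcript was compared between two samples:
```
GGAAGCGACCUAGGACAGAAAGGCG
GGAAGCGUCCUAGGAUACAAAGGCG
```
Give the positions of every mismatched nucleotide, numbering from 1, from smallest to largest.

8, 16, 18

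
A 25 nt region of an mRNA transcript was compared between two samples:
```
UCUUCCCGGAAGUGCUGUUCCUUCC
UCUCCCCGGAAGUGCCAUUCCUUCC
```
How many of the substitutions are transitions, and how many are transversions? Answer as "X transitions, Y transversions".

3 transitions, 0 transversions

Transitions (purine↔purine or pyrimidine↔pyrimidine): 4 U→C, 16 U→C, 17 G→A.
Transversions (purine↔pyrimidine): none.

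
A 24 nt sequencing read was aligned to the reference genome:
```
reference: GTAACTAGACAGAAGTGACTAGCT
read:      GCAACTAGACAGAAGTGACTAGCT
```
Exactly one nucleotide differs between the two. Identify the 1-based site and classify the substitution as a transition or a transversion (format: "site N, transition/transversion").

site 2, transition

The sequences differ only at site 2: T→C (pyrimidine→pyrimidine), a transition.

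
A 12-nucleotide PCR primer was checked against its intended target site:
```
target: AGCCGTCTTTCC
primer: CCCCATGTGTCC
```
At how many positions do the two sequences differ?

5

Mismatches (1-based): position 1: A→C; position 2: G→C; position 5: G→A; position 7: C→G; position 9: T→G.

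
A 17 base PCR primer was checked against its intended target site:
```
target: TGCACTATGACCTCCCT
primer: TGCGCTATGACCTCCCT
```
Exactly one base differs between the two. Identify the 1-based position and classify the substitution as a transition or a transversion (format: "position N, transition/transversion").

Position 4 changes A→G. A is a purine and G is a purine, so this is a transition.

position 4, transition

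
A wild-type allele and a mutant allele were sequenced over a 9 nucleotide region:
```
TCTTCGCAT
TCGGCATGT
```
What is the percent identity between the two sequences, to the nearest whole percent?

44%

Mismatches at positions 3, 4, 6, 7, 8 (1-based): 5 of 9.
Identical positions: 4/9 = 44.44% → 44%.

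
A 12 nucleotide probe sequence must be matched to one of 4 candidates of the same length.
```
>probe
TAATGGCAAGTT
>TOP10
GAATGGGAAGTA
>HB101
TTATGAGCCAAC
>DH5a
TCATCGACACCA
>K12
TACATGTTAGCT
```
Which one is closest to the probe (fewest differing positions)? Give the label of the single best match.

Hamming distances to probe — TOP10: 3; HB101: 8; DH5a: 7; K12: 6.
Smallest is TOP10 with 3 mismatches.

TOP10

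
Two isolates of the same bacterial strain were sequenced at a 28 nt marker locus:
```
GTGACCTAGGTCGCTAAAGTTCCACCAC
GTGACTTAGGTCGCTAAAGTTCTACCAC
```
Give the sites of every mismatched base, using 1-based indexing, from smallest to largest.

Differences at site 6 (C→T), site 23 (C→T).

6, 23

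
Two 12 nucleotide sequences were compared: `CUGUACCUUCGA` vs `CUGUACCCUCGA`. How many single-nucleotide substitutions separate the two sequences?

Comparing position by position, 1 site differs: 8 (U/C).

1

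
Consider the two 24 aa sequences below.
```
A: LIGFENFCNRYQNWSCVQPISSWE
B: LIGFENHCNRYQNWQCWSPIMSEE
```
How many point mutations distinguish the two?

The sequences differ at residues 7, 15, 17, 18, 21, 23 (1-based) — 6 in total.

6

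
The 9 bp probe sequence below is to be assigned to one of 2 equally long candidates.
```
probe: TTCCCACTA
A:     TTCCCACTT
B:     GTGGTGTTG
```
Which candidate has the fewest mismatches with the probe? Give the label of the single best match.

A differs at 1 position; B differs at 7 positions. The closest is A.

A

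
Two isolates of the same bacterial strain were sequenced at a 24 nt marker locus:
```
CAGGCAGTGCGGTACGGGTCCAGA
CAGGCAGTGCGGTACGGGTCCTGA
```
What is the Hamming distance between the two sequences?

Mismatches (1-based): site 22: A→T.

1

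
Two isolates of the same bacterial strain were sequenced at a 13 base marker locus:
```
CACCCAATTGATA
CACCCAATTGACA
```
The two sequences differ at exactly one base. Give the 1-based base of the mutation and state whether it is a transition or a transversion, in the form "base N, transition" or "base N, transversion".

The sequences differ only at base 12: T→C (pyrimidine→pyrimidine), a transition.

base 12, transition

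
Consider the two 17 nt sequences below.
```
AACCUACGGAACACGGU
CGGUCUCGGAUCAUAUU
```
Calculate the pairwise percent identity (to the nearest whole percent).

Mismatches at positions 1, 2, 3, 4, 5, 6, 11, 14, 15, 16 (1-based): 10 of 17.
Identical positions: 7/17 = 41.18% → 41%.

41%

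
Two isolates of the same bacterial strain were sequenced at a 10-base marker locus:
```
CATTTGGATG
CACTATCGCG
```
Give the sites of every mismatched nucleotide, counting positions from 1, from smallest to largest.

3, 5, 6, 7, 8, 9

Scanning 1-based: 3: T/C; 5: T/A; 6: G/T; 7: G/C; 8: A/G; 9: T/C.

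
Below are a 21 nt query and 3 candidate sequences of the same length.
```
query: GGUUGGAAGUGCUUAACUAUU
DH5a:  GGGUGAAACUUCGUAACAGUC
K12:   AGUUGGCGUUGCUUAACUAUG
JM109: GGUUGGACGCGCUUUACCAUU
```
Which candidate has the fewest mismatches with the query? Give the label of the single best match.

JM109

Hamming distances to query — DH5a: 8; K12: 5; JM109: 4.
Smallest is JM109 with 4 mismatches.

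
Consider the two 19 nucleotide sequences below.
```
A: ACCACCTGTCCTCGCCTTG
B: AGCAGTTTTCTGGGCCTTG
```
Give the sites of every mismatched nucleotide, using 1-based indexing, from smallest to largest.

2, 5, 6, 8, 11, 12, 13

Differences at site 2 (C→G), site 5 (C→G), site 6 (C→T), site 8 (G→T), site 11 (C→T), site 12 (T→G), site 13 (C→G).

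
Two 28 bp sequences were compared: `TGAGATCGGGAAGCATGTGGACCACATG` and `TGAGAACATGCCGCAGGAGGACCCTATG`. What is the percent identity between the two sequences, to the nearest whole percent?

Mismatches at positions 6, 8, 9, 11, 12, 16, 18, 24, 25 (1-based): 9 of 28.
Identical positions: 19/28 = 67.86% → 68%.

68%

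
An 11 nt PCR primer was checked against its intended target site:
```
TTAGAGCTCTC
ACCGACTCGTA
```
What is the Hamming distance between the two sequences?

8

Comparing position by position, 8 bases differ: 1 (T/A), 2 (T/C), 3 (A/C), 6 (G/C), 7 (C/T), 8 (T/C), 9 (C/G), 11 (C/A).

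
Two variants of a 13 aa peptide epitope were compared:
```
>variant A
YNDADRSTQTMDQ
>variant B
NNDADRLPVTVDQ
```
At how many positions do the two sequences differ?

The sequences differ at positions 1, 7, 8, 9, 11 (1-based) — 5 in total.

5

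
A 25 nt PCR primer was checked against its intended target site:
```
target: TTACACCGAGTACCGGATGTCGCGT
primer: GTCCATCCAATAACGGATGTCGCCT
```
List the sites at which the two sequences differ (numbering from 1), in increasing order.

Differences at site 1 (T→G), site 3 (A→C), site 6 (C→T), site 8 (G→C), site 10 (G→A), site 13 (C→A), site 24 (G→C).

1, 3, 6, 8, 10, 13, 24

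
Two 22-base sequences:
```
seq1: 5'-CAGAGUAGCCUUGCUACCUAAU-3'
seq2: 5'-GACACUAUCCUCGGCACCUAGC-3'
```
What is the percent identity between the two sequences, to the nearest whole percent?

59%

Mismatches at positions 1, 3, 5, 8, 12, 14, 15, 21, 22 (1-based): 9 of 22.
Identical positions: 13/22 = 59.09% → 59%.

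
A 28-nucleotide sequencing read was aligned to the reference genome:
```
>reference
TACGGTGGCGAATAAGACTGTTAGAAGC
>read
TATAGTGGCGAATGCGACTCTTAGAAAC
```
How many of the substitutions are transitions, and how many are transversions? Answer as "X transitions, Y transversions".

4 transitions, 2 transversions

Transitions (purine↔purine or pyrimidine↔pyrimidine): 3 C→T, 4 G→A, 14 A→G, 27 G→A.
Transversions (purine↔pyrimidine): 15 A→C, 20 G→C.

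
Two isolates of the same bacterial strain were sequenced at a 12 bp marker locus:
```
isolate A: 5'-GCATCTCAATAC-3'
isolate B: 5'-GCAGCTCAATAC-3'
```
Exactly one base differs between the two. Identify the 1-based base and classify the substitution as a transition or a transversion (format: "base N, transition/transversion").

base 4, transversion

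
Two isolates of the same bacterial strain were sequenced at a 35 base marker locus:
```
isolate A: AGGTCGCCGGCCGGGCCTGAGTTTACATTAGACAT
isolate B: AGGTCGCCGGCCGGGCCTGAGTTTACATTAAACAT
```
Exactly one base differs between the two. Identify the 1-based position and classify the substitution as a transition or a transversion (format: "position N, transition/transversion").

position 31, transition

Position 31 changes G→A. G is a purine and A is a purine, so this is a transition.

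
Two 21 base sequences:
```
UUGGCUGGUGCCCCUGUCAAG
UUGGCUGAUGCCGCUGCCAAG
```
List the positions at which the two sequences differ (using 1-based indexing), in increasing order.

8, 13, 17

Scanning 1-based: 8: G/A; 13: C/G; 17: U/C.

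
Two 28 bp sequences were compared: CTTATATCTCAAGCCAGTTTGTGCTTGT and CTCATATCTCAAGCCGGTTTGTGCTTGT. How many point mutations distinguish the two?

Mismatches (1-based): position 3: T→C; position 16: A→G.

2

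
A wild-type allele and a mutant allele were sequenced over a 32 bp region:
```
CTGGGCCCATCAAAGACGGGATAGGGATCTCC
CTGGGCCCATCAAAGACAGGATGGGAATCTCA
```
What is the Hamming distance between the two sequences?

Mismatches (1-based): position 18: G→A; position 23: A→G; position 26: G→A; position 32: C→A.

4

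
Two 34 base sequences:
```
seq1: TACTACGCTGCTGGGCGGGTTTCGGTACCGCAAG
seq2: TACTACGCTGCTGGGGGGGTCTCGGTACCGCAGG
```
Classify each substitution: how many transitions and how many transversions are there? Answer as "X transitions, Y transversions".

2 transitions, 1 transversion

Transitions (purine↔purine or pyrimidine↔pyrimidine): 21 T→C, 33 A→G.
Transversions (purine↔pyrimidine): 16 C→G.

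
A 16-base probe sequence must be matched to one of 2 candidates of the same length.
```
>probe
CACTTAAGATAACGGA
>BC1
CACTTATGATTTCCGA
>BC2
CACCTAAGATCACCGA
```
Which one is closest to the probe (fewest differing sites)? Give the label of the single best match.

BC2

Hamming distances to probe — BC1: 4; BC2: 3.
Smallest is BC2 with 3 mismatches.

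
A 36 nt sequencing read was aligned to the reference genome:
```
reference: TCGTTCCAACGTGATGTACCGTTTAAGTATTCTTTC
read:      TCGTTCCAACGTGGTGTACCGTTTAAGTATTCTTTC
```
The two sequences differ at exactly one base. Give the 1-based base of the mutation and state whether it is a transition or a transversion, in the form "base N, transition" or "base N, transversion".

base 14, transition

Base 14 changes A→G. A is a purine and G is a purine, so this is a transition.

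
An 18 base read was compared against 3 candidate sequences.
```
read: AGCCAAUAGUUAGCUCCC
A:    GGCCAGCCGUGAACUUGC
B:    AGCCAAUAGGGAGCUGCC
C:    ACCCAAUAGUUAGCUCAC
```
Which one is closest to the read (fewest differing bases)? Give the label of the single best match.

Hamming distances to read — A: 8; B: 3; C: 2.
Smallest is C with 2 mismatches.

C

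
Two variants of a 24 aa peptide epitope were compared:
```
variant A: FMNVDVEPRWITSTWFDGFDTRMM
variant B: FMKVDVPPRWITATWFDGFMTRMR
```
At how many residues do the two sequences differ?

5

Mismatches (1-based): residue 3: N→K; residue 7: E→P; residue 13: S→A; residue 20: D→M; residue 24: M→R.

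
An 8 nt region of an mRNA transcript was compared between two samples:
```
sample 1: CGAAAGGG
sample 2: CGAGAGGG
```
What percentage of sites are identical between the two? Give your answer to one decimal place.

87.5%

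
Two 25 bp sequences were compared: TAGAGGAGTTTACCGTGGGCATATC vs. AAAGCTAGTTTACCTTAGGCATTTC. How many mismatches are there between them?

8

Comparing position by position, 8 sites differ: 1 (T/A), 3 (G/A), 4 (A/G), 5 (G/C), 6 (G/T), 15 (G/T), 17 (G/A), 23 (A/T).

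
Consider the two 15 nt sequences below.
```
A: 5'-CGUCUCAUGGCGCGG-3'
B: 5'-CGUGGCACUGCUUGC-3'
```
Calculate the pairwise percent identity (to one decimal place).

53.3%

7 positions differ (4, 5, 8, 9, 12, 13, 15), so 8 of 15 match: 8/15 = 53.33%.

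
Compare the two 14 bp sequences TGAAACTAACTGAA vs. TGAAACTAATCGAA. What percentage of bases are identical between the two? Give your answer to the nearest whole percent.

2 positions differ (10, 11), so 12 of 14 match: 12/14 = 85.71%.

86%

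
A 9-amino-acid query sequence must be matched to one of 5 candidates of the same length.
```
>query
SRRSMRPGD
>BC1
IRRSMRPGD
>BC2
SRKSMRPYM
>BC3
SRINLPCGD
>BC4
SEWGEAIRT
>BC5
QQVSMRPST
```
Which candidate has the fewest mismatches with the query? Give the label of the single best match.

BC1 differs at 1 residue; BC2 differs at 3 residues; BC3 differs at 5 residues; BC4 differs at 8 residues; BC5 differs at 5 residues. The closest is BC1.

BC1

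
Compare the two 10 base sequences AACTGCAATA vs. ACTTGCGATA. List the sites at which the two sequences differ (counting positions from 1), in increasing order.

2, 3, 7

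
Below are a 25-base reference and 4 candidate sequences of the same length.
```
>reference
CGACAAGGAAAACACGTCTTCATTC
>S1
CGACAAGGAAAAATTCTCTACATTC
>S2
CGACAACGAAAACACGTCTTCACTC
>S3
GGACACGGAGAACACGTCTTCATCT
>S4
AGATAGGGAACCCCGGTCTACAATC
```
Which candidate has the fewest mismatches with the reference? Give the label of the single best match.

S2

Hamming distances to reference — S1: 5; S2: 2; S3: 5; S4: 9.
Smallest is S2 with 2 mismatches.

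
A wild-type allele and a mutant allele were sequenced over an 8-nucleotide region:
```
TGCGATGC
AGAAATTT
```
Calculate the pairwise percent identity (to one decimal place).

Mismatches at positions 1, 3, 4, 7, 8 (1-based): 5 of 8.
Identical positions: 3/8 = 37.5% → 37.5%.

37.5%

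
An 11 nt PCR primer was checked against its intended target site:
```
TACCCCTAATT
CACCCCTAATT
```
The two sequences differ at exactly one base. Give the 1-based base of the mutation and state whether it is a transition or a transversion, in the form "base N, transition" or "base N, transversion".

The sequences differ only at base 1: T→C (pyrimidine→pyrimidine), a transition.

base 1, transition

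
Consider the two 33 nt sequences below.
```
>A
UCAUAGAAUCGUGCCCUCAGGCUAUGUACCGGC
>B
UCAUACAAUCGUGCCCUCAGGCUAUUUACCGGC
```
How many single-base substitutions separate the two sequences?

2

Comparing position by position, 2 sites differ: 6 (G/C), 26 (G/U).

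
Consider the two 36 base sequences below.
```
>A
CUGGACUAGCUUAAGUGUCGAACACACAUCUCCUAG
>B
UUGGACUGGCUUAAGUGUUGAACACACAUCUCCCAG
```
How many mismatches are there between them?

4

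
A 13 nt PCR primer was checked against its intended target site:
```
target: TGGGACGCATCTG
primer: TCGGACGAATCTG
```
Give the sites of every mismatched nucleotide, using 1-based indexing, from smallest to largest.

2, 8

Scanning 1-based: 2: G/C; 8: C/A.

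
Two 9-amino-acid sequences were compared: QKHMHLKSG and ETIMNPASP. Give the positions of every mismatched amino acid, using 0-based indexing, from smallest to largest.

Scanning 0-based: 0: Q/E; 1: K/T; 2: H/I; 4: H/N; 5: L/P; 6: K/A; 8: G/P.

0, 1, 2, 4, 5, 6, 8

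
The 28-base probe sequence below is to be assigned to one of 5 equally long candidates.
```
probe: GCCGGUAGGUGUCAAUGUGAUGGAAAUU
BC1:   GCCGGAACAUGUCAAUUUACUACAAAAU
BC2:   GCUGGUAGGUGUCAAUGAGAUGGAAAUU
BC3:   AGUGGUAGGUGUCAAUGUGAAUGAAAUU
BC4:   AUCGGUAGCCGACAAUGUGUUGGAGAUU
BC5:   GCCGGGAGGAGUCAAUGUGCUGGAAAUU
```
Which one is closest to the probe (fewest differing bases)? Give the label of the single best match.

BC2

Hamming distances to probe — BC1: 9; BC2: 2; BC3: 5; BC4: 7; BC5: 3.
Smallest is BC2 with 2 mismatches.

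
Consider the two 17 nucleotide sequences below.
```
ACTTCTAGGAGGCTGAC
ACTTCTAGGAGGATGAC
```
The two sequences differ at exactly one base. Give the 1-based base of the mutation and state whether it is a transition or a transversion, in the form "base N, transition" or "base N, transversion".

The sequences differ only at base 13: C→A (pyrimidine→purine), a transversion.

base 13, transversion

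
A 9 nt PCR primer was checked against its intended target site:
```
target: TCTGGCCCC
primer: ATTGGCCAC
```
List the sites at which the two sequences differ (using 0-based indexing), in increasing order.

Differences at site 0 (T→A), site 1 (C→T), site 7 (C→A).

0, 1, 7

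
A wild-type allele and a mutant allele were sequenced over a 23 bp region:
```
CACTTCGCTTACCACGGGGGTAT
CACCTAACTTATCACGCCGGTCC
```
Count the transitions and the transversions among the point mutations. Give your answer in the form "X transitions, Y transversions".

Mismatches (1-based):
base 4: T→C (pyrimidine→pyrimidine, transition)
base 6: C→A (pyrimidine→purine, transversion)
base 7: G→A (purine→purine, transition)
base 12: C→T (pyrimidine→pyrimidine, transition)
base 17: G→C (purine→pyrimidine, transversion)
base 18: G→C (purine→pyrimidine, transversion)
base 22: A→C (purine→pyrimidine, transversion)
base 23: T→C (pyrimidine→pyrimidine, transition)

4 transitions, 4 transversions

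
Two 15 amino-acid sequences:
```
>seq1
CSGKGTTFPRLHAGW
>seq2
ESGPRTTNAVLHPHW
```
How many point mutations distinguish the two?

8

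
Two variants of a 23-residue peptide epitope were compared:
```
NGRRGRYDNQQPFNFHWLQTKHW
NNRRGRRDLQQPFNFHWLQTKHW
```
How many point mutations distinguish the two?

3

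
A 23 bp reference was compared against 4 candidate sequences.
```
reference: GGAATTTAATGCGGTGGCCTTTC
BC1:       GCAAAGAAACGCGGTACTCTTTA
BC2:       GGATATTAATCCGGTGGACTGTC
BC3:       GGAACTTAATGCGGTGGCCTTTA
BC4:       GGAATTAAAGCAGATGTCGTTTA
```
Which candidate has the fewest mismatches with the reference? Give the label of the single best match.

BC3

BC1 differs at 9 positions; BC2 differs at 5 positions; BC3 differs at 2 positions; BC4 differs at 8 positions. The closest is BC3.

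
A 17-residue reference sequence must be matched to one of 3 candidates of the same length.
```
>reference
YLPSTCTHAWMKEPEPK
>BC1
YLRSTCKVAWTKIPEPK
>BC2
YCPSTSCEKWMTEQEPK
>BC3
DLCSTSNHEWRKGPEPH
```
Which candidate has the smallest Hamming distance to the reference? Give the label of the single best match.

BC1

Hamming distances to reference — BC1: 5; BC2: 7; BC3: 8.
Smallest is BC1 with 5 mismatches.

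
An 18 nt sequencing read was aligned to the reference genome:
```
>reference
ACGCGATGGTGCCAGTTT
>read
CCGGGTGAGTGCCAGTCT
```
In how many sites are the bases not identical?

6

Comparing position by position, 6 sites differ: 1 (A/C), 4 (C/G), 6 (A/T), 7 (T/G), 8 (G/A), 17 (T/C).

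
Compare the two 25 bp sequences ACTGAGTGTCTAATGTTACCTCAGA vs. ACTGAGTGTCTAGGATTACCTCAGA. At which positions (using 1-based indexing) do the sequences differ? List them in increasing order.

Scanning 1-based: 13: A/G; 14: T/G; 15: G/A.

13, 14, 15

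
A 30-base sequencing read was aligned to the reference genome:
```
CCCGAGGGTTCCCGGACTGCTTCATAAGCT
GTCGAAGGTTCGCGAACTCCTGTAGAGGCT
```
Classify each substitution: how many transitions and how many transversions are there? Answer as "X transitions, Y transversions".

Transitions (purine↔purine or pyrimidine↔pyrimidine): 2 C→T, 6 G→A, 15 G→A, 23 C→T, 27 A→G.
Transversions (purine↔pyrimidine): 1 C→G, 12 C→G, 19 G→C, 22 T→G, 25 T→G.

5 transitions, 5 transversions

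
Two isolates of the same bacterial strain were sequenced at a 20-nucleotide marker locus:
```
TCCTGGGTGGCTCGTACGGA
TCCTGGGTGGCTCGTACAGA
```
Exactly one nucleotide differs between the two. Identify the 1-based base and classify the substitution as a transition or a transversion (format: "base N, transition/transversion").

The sequences differ only at base 18: G→A (purine→purine), a transition.

base 18, transition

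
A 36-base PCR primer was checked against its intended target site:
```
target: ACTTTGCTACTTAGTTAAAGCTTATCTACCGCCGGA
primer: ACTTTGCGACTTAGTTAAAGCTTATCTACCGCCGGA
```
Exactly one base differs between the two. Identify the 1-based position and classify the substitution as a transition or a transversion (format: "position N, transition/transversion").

Position 8 changes T→G. T is a pyrimidine and G is a purine, so this is a transversion.

position 8, transversion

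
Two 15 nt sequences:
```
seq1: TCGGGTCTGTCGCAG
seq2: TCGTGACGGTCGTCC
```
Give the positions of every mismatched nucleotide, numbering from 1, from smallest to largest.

4, 6, 8, 13, 14, 15

Differences at position 4 (G→T), position 6 (T→A), position 8 (T→G), position 13 (C→T), position 14 (A→C), position 15 (G→C).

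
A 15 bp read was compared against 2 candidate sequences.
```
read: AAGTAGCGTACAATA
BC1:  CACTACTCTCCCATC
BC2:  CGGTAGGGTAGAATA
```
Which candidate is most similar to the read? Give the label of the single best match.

Hamming distances to read — BC1: 8; BC2: 4.
Smallest is BC2 with 4 mismatches.

BC2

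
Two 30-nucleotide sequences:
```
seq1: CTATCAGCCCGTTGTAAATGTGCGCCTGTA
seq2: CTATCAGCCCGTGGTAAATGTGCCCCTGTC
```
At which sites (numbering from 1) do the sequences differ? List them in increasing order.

Scanning 1-based: 13: T/G; 24: G/C; 30: A/C.

13, 24, 30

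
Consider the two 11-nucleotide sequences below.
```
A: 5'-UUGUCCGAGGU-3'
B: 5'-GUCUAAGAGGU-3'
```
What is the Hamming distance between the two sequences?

Comparing position by position, 4 positions differ: 1 (U/G), 3 (G/C), 5 (C/A), 6 (C/A).

4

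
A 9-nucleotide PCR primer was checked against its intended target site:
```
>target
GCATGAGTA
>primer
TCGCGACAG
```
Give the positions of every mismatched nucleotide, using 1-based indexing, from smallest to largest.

1, 3, 4, 7, 8, 9

Differences at position 1 (G→T), position 3 (A→G), position 4 (T→C), position 7 (G→C), position 8 (T→A), position 9 (A→G).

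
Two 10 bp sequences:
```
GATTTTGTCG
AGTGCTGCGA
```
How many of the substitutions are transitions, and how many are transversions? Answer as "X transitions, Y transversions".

5 transitions, 2 transversions

Mismatches (1-based):
base 1: G→A (purine→purine, transition)
base 2: A→G (purine→purine, transition)
base 4: T→G (pyrimidine→purine, transversion)
base 5: T→C (pyrimidine→pyrimidine, transition)
base 8: T→C (pyrimidine→pyrimidine, transition)
base 9: C→G (pyrimidine→purine, transversion)
base 10: G→A (purine→purine, transition)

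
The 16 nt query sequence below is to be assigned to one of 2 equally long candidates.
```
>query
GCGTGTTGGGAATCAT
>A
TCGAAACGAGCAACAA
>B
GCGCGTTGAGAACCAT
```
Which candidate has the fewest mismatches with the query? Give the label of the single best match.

B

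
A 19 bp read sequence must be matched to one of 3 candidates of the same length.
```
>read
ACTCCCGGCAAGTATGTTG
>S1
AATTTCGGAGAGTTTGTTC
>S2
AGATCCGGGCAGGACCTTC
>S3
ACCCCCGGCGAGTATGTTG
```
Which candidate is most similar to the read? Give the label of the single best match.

Hamming distances to read — S1: 7; S2: 9; S3: 2.
Smallest is S3 with 2 mismatches.

S3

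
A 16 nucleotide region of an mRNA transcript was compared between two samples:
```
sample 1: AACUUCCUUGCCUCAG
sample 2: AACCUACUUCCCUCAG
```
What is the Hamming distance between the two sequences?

3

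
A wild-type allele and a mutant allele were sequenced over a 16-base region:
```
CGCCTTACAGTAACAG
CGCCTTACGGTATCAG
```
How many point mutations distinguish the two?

2

Comparing position by position, 2 bases differ: 9 (A/G), 13 (A/T).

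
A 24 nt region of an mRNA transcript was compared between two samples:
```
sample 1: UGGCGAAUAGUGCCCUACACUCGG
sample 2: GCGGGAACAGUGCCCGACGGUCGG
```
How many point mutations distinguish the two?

7

Mismatches (1-based): base 1: U→G; base 2: G→C; base 4: C→G; base 8: U→C; base 16: U→G; base 19: A→G; base 20: C→G.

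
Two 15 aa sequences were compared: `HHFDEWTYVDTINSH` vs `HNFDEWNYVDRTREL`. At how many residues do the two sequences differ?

7

Comparing position by position, 7 residues differ: 2 (H/N), 7 (T/N), 11 (T/R), 12 (I/T), 13 (N/R), 14 (S/E), 15 (H/L).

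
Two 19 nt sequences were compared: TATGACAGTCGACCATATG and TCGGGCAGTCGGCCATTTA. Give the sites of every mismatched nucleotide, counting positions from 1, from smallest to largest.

2, 3, 5, 12, 17, 19

Scanning 1-based: 2: A/C; 3: T/G; 5: A/G; 12: A/G; 17: A/T; 19: G/A.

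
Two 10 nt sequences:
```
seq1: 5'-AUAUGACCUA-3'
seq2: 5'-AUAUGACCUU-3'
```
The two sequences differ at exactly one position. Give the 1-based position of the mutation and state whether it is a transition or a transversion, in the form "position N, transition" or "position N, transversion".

position 10, transversion

Position 10 changes A→U. A is a purine and U is a pyrimidine, so this is a transversion.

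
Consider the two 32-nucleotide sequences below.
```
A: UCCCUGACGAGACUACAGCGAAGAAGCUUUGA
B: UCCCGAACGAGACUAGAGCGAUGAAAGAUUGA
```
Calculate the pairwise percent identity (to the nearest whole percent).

Mismatches at positions 5, 6, 16, 22, 26, 27, 28 (1-based): 7 of 32.
Identical positions: 25/32 = 78.12% → 78%.

78%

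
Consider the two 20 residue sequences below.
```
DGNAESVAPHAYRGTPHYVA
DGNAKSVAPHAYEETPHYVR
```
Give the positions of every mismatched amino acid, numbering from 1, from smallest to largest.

5, 13, 14, 20

Differences at position 5 (E→K), position 13 (R→E), position 14 (G→E), position 20 (A→R).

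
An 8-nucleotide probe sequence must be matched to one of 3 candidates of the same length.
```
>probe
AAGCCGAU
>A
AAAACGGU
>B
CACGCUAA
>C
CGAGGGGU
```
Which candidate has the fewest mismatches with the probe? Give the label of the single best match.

Hamming distances to probe — A: 3; B: 5; C: 6.
Smallest is A with 3 mismatches.

A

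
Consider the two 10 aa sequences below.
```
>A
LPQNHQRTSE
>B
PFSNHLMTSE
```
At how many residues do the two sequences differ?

Comparing position by position, 5 residues differ: 1 (L/P), 2 (P/F), 3 (Q/S), 6 (Q/L), 7 (R/M).

5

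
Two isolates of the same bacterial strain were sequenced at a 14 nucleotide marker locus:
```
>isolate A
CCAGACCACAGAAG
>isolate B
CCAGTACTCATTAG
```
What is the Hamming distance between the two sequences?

The sequences differ at sites 5, 6, 8, 11, 12 (1-based) — 5 in total.

5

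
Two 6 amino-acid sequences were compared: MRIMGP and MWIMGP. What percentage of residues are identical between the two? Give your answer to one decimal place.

83.3%

1 position differs (2), so 5 of 6 match: 5/6 = 83.33%.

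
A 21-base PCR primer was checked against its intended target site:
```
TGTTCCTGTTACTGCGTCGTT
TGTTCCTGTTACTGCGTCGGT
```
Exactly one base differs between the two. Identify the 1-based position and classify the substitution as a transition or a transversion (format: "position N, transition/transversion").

position 20, transversion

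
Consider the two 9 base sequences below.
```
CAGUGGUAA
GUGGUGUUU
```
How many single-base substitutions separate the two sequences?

6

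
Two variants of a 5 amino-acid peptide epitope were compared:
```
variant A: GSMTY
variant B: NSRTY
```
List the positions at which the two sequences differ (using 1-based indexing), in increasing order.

1, 3

Scanning 1-based: 1: G/N; 3: M/R.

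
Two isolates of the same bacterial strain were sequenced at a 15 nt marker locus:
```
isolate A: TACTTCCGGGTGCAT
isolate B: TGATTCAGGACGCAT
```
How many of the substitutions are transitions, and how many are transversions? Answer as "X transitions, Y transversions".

Mismatches (1-based):
base 2: A→G (purine→purine, transition)
base 3: C→A (pyrimidine→purine, transversion)
base 7: C→A (pyrimidine→purine, transversion)
base 10: G→A (purine→purine, transition)
base 11: T→C (pyrimidine→pyrimidine, transition)

3 transitions, 2 transversions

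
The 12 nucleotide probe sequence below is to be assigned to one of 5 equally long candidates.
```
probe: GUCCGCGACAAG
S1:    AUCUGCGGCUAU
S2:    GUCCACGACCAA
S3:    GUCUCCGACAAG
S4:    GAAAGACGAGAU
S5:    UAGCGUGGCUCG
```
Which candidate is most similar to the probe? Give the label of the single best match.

Hamming distances to probe — S1: 5; S2: 3; S3: 2; S4: 9; S5: 7.
Smallest is S3 with 2 mismatches.

S3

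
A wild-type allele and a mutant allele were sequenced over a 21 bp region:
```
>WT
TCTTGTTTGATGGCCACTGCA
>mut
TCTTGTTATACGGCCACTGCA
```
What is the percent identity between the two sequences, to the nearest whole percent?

3 positions differ (8, 9, 11), so 18 of 21 match: 18/21 = 85.71%.

86%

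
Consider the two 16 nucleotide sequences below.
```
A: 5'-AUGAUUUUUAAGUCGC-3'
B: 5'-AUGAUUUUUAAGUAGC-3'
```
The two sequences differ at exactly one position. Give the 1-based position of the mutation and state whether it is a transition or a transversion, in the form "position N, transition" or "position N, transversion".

The sequences differ only at position 14: C→A (pyrimidine→purine), a transversion.

position 14, transversion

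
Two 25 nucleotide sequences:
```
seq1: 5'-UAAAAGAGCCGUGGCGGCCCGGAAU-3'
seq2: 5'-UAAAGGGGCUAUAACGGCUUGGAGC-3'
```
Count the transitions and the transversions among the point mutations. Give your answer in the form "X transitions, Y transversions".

10 transitions, 0 transversions

Transitions (purine↔purine or pyrimidine↔pyrimidine): 5 A→G, 7 A→G, 10 C→U, 11 G→A, 13 G→A, 14 G→A, 19 C→U, 20 C→U, 24 A→G, 25 U→C.
Transversions (purine↔pyrimidine): none.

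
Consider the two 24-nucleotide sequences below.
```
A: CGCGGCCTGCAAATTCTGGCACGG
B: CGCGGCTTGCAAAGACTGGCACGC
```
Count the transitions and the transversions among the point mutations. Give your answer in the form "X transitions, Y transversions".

1 transition, 3 transversions

Mismatches (1-based):
site 7: C→T (pyrimidine→pyrimidine, transition)
site 14: T→G (pyrimidine→purine, transversion)
site 15: T→A (pyrimidine→purine, transversion)
site 24: G→C (purine→pyrimidine, transversion)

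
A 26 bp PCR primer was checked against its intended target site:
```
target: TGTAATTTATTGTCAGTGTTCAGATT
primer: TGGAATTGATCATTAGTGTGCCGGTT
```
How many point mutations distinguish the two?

The sequences differ at sites 3, 8, 11, 12, 14, 20, 22, 24 (1-based) — 8 in total.

8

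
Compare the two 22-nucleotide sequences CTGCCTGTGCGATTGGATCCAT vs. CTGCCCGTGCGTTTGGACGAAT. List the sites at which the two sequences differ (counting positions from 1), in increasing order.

Scanning 1-based: 6: T/C; 12: A/T; 18: T/C; 19: C/G; 20: C/A.

6, 12, 18, 19, 20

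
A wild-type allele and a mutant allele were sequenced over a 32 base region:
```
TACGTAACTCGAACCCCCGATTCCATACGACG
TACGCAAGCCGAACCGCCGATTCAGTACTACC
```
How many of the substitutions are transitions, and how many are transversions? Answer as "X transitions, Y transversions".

Mismatches (1-based):
position 5: T→C (pyrimidine→pyrimidine, transition)
position 8: C→G (pyrimidine→purine, transversion)
position 9: T→C (pyrimidine→pyrimidine, transition)
position 16: C→G (pyrimidine→purine, transversion)
position 24: C→A (pyrimidine→purine, transversion)
position 25: A→G (purine→purine, transition)
position 29: G→T (purine→pyrimidine, transversion)
position 32: G→C (purine→pyrimidine, transversion)

3 transitions, 5 transversions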